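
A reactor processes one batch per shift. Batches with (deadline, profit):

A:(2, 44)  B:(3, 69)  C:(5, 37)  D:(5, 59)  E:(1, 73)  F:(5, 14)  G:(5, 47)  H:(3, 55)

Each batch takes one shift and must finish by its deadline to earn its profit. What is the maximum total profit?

303

Take jobs in profit order; each goes to the latest open slot no later than its deadline.
By profit: E(d1,73), B(d3,69), D(d5,59), H(d3,55), G(d5,47), A(d2,44), C(d5,37), F(d5,14)
E→slot 1; B→slot 3; D→slot 5; H→slot 2; G→slot 4; A skipped; C skipped; F skipped.
Profit = 73 + 55 + 69 + 47 + 59 = 303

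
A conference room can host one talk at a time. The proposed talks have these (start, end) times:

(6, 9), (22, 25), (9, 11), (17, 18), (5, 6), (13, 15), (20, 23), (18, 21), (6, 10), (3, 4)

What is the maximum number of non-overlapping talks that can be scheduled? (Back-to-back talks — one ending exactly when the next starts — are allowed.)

8

By end time: (3,4), (5,6), (6,9), (6,10), (9,11), (13,15), (17,18), (18,21), (20,23), (22,25).
Pick (3,4); next start ≥ 4 → (5,6); next start ≥ 6 → (6,9); next start ≥ 9 → (9,11); next start ≥ 11 → (13,15); next start ≥ 15 → (17,18); next start ≥ 18 → (18,21); next start ≥ 21 → (22,25).
Selected 8 talks.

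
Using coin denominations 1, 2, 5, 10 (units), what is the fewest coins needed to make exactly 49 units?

Greedy: take as many of the largest coin as possible, then repeat with the remainder.
49 − 4×10→9 − 1×5→4 − 2×2→0
Total coins = 4 + 1 + 2 = 7

7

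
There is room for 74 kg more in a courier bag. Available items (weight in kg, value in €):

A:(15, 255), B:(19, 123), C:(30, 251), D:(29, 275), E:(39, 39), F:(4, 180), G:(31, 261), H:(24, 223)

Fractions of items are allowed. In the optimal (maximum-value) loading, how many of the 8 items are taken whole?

Ratios (sorted): F 45.00, A 17.00, D 9.48, H 9.29, G 8.42, C 8.37, B 6.47, E 1.00
take F (4 @ 180); take A (15 @ 255); take D (29 @ 275); take H (24 @ 223); take 2/31 of G → 16.84. Capacity used 74/74.
4 item(s) taken whole; one partial (take 2/31 of G).

4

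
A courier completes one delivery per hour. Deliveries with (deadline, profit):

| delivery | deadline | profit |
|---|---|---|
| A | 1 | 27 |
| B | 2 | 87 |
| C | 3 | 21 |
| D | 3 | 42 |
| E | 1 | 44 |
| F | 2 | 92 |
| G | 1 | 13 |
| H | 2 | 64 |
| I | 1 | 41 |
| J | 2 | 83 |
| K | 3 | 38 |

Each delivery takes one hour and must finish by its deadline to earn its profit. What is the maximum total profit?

Take jobs in profit order; each goes to the latest open slot no later than its deadline.
By profit: F(d2,92), B(d2,87), J(d2,83), H(d2,64), E(d1,44), D(d3,42), I(d1,41), K(d3,38), A(d1,27), C(d3,21), G(d1,13)
F→slot 2; B→slot 1; J skipped; H skipped; E skipped; D→slot 3; I skipped; K skipped; A skipped; C skipped; G skipped.
Profit = 87 + 92 + 42 = 221

221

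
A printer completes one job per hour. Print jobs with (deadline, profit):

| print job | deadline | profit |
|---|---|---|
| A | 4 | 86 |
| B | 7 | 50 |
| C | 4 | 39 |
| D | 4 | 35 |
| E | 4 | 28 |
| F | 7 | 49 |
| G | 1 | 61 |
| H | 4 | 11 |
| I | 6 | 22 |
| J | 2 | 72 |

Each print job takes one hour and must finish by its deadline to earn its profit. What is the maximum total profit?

379

Profit order: A=86 J=72 G=61 B=50 F=49 C=39 D=35 E=28 I=22 H=11
Assign: A→slot 4, J→slot 2, G→slot 1, B→slot 7, F→slot 6, C→slot 3, D skipped, E skipped, I→slot 5, H skipped.
Slots: [1:G] [2:J] [3:C] [4:A] [5:I] [6:F] [7:B]
Profit = 61 + 72 + 39 + 86 + 22 + 49 + 50 = 379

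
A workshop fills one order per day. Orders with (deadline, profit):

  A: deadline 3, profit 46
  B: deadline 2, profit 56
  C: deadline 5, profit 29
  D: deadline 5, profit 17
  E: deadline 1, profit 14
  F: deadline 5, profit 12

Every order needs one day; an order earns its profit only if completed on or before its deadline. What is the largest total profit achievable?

Sort by profit descending; place each in the latest free slot ≤ its deadline.
Profit order: B=56 A=46 C=29 D=17 E=14 F=12
Assign: B→slot 2, A→slot 3, C→slot 5, D→slot 4, E→slot 1, F skipped.
Slots: [1:E] [2:B] [3:A] [4:D] [5:C]
Profit = 14 + 56 + 46 + 17 + 29 = 162

162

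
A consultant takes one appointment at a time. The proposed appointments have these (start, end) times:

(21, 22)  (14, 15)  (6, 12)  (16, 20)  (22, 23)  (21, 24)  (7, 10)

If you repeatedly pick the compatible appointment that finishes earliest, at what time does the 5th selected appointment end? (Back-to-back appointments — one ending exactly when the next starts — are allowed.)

Greedy by earliest finish: after sorting by end time, pick each interval compatible with the last pick.
Sorted by end: (7,10)  (6,12)  (14,15)  (16,20)  (21,22)  (22,23)  (21,24)
take (7,10); take (14,15); take (16,20); take (21,22); take (22,23).
Selected: (7,10) (14,15) (16,20) (21,22) (22,23)

23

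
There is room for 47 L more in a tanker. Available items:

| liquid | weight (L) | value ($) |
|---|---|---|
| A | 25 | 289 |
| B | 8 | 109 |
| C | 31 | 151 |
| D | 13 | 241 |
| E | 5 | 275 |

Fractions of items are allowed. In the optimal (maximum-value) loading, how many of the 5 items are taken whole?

3

Ratios (sorted): E 55.00, D 18.54, B 13.62, A 11.56, C 4.87
take E (5 @ 275); take D (13 @ 241); take B (8 @ 109); take 21/25 of A → 242.76. Capacity used 47/47.
3 item(s) taken whole; one partial (take 21/25 of A).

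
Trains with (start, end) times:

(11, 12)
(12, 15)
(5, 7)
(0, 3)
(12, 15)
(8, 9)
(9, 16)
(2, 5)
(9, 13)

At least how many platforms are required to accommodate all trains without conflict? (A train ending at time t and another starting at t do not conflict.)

4

The answer is the maximum number of intervals overlapping at any instant.
Events (time:±→running): 0:+→1 2:+→2 3:-→1 5:-→0 5:+→1 7:-→0 8:+→1 9:-→0 9:+→1 9:+→2 11:+→3 12:-→2 12:+→3 12:+→4 … peak 4.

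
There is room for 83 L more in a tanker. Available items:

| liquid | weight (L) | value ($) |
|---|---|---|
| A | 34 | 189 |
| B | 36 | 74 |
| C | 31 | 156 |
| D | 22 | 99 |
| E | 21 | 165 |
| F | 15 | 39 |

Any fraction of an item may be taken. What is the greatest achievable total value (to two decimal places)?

Ratios (sorted): E 7.86, A 5.56, C 5.03, D 4.50, F 2.60, B 2.06
take E (21 @ 165); take A (34 @ 189); take 28/31 of C → 140.90. Capacity used 83/83.
Total value = 494.90

494.90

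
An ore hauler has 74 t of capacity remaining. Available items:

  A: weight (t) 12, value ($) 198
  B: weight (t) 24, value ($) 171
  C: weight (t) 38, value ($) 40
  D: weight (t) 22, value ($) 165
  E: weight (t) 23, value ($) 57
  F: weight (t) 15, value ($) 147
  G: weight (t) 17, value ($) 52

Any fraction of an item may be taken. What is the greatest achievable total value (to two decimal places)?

684.06

Greedy by value/weight ratio, highest first.
Order: A (198/12=16.50) > F (147/15=9.80) > D (165/22=7.50) > B (171/24=7.12) > G (52/17=3.06) > E (57/23=2.48) > C (40/38=1.05)
Fill: take A (12 @ 198) → take F (15 @ 147) → take D (22 @ 165) → take B (24 @ 171) → take 1/17 of G → 3.06; 74/74 used.
Total value = 684.06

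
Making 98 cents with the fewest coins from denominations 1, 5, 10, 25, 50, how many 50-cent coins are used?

1

98 − 1×50→48 − 1×25→23 − 2×10→3 − 3×1→0
Count of 50: 1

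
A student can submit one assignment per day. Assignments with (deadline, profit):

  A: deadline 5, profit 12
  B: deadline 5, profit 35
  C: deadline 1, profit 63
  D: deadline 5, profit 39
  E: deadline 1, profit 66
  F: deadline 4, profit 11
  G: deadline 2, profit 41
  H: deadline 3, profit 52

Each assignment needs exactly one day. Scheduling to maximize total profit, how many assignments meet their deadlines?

5

Sort by profit descending; place each in the latest free slot ≤ its deadline.
By profit: E(d1,66), C(d1,63), H(d3,52), G(d2,41), D(d5,39), B(d5,35), A(d5,12), F(d4,11)
E→slot 1; C skipped; H→slot 3; G→slot 2; D→slot 5; B→slot 4; A skipped; F skipped.
5 of 8 scheduled.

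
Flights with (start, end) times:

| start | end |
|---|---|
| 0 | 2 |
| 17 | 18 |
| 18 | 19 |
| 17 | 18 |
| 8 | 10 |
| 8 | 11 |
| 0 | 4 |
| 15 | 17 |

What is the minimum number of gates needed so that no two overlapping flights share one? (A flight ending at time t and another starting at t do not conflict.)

2

The answer is the maximum number of intervals overlapping at any instant.
starts: [0, 0, 8, 8, 15, 17, 17, 18]
ends:   [2, 4, 10, 11, 17, 18, 18, 19]
s0→1 s0→2  — peak 2.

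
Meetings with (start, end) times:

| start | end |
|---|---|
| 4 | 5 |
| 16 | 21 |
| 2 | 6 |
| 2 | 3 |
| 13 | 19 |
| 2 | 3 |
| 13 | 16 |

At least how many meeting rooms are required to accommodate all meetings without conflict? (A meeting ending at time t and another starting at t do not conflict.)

3

Events (time:±→running): 2:+→1 2:+→2 2:+→3 … peak 3.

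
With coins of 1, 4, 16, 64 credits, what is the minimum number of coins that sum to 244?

7

Use the largest denomination that fits, subtract, and repeat.
244 = 3×64 + 3×16 + 1×4
Total coins = 3 + 3 + 1 = 7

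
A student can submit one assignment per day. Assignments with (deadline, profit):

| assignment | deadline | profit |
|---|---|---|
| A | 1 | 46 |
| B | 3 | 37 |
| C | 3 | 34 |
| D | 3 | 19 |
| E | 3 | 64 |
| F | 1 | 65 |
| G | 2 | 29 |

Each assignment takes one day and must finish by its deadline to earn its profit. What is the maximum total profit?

Sort by profit descending; place each in the latest free slot ≤ its deadline.
Profit order: F=65 E=64 A=46 B=37 C=34 G=29 D=19
Assign: F→slot 1, E→slot 3, A skipped, B→slot 2, C skipped, G skipped, D skipped.
Slots: [1:F] [2:B] [3:E]
Profit = 65 + 37 + 64 = 166

166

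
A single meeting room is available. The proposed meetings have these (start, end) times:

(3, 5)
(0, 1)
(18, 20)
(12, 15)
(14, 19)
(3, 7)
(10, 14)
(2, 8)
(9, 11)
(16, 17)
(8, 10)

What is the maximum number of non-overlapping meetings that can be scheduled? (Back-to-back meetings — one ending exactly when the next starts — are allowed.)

Order by finish time; keep every interval that doesn't clash with the previous kept one.
Sorted by end: (0,1)  (3,5)  (3,7)  (2,8)  (8,10)  (9,11)  (10,14)  (12,15)  (16,17)  (14,19)  (18,20)
take (0,1); take (3,5); skip (2,8); take (8,10); skip (9,11); take (10,14); take (16,17); skip (14,19); take (18,20).
Selected 6 meetings.

6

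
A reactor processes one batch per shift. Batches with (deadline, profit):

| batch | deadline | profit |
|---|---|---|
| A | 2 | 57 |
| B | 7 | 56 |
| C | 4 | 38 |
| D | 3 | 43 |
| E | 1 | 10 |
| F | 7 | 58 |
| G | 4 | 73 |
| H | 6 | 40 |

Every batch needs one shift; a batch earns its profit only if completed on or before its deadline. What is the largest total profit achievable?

365

Profit order: G=73 F=58 A=57 B=56 D=43 H=40 C=38 E=10
Assign: G→slot 4, F→slot 7, A→slot 2, B→slot 6, D→slot 3, H→slot 5, C→slot 1, E skipped.
Slots: [1:C] [2:A] [3:D] [4:G] [5:H] [6:B] [7:F]
Profit = 38 + 57 + 43 + 73 + 40 + 56 + 58 = 365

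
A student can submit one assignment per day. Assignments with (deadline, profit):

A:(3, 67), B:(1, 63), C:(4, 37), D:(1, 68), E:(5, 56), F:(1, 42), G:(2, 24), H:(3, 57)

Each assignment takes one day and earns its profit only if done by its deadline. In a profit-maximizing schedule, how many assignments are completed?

Take jobs in profit order; each goes to the latest open slot no later than its deadline.
Profit order: D=68 A=67 B=63 H=57 E=56 F=42 C=37 G=24
Assign: D→slot 1, A→slot 3, B skipped, H→slot 2, E→slot 5, F skipped, C→slot 4, G skipped.
Slots: [1:D] [2:H] [3:A] [4:C] [5:E]
5 of 8 scheduled.

5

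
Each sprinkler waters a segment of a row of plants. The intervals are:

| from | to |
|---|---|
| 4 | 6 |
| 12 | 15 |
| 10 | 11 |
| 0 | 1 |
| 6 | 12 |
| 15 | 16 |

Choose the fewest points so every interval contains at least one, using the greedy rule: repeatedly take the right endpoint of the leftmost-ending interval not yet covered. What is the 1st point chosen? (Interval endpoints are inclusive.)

By right end: [0,1]  [4,6]  [10,11]  [6,12]  [12,15]  [15,16]
[0,1] uncovered → point at 1; [4,6] uncovered → point at 6; [10,11] uncovered → point at 11; [12,15] uncovered → point at 15.
Points: 1, 6, 11, 15 (4 total).

1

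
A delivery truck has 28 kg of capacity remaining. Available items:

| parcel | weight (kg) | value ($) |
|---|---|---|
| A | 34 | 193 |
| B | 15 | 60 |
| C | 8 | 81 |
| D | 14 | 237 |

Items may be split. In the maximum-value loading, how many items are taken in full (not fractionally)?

Sort by value per unit weight and fill in that order.
Ratios (sorted): D 16.93, C 10.12, A 5.68, B 4.00
take D (14 @ 237); take C (8 @ 81); take 6/34 of A → 34.06. Capacity used 28/28.
2 item(s) taken whole; one partial (take 6/34 of A).

2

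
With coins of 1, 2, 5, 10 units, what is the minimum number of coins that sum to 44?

44 = 4×10 + 2×2
Total coins = 4 + 2 = 6

6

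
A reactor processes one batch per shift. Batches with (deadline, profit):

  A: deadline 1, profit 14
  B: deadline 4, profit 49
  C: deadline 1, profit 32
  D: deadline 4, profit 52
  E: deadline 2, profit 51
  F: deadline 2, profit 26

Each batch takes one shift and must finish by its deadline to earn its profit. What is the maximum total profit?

Sort by profit descending; place each in the latest free slot ≤ its deadline.
Profit order: D=52 E=51 B=49 C=32 F=26 A=14
Assign: D→slot 4, E→slot 2, B→slot 3, C→slot 1, F skipped, A skipped.
Slots: [1:C] [2:E] [3:B] [4:D]
Profit = 32 + 51 + 49 + 52 = 184

184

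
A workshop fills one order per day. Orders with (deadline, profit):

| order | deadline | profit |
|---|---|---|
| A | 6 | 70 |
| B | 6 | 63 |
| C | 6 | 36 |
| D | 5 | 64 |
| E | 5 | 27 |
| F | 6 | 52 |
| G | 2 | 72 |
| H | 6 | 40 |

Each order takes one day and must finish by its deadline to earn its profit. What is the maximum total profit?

361

Profit order: G=72 A=70 D=64 B=63 F=52 H=40 C=36 E=27
Assign: G→slot 2, A→slot 6, D→slot 5, B→slot 4, F→slot 3, H→slot 1, C skipped, E skipped.
Slots: [1:H] [2:G] [3:F] [4:B] [5:D] [6:A]
Profit = 40 + 72 + 52 + 63 + 64 + 70 = 361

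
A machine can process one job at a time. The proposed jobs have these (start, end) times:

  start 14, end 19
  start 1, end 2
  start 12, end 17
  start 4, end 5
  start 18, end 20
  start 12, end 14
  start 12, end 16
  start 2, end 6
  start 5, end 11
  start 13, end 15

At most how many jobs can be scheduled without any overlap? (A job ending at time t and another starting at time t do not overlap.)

5

Sort by end time and greedily take each interval whose start is ≥ the last chosen end.
By end time: (1,2), (4,5), (2,6), (5,11), (12,14), (13,15), (12,16), (12,17), (14,19), (18,20).
Pick (1,2); next start ≥ 2 → (4,5); next start ≥ 5 → (5,11); next start ≥ 11 → (12,14); next start ≥ 14 → (14,19).
Selected 5 jobs.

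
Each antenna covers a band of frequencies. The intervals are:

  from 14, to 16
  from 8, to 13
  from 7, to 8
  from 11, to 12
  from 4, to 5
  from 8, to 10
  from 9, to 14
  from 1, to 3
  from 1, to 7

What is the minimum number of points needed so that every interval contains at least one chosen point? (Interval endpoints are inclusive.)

5

By right end: [1,3]  [4,5]  [1,7]  [7,8]  [8,10]  [11,12]  [8,13]  [9,14]  [14,16]
[1,3] uncovered → point at 3; [4,5] uncovered → point at 5; [7,8] uncovered → point at 8; [11,12] uncovered → point at 12; [14,16] uncovered → point at 16.
Points: 3, 5, 8, 12, 16 (5 total).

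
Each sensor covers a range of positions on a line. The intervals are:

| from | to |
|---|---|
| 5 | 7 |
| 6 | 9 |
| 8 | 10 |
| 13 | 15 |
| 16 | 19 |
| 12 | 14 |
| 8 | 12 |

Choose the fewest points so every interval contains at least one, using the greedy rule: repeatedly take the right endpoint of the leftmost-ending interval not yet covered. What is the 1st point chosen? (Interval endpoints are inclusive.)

7

Sort by right endpoint; whenever an interval is uncovered, place a point at its right end.
Sorted: [5,7] [6,9] [8,10] [8,12] [12,14] [13,15] [16,19]
{[5,7],[6,9]} hit by 7; {[8,10],[8,12]} hit by 10; {[12,14],[13,15]} hit by 14; {[16,19]} hit by 19.
Points: 7, 10, 14, 19 (4 total).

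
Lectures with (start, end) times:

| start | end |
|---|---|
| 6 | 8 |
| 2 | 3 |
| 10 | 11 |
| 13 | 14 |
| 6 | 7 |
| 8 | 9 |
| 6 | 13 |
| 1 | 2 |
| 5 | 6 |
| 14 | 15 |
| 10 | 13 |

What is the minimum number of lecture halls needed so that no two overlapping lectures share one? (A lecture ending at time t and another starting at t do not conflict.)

Events (time:±→running): 1:+→1 2:-→0 2:+→1 3:-→0 5:+→1 6:-→0 6:+→1 6:+→2 6:+→3 … peak 3.

3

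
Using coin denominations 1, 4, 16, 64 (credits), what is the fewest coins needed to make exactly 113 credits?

5

113 = 1×64 + 3×16 + 1×1
Total coins = 1 + 3 + 1 = 5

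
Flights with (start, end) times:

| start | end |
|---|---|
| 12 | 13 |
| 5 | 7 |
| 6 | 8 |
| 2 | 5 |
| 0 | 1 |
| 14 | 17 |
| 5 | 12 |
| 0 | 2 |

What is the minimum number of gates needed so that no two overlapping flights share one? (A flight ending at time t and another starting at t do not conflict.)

3

Count concurrent intervals with a sweep; the peak is the room count.
starts: [0, 0, 2, 5, 5, 6, 12, 14]
ends:   [1, 2, 5, 7, 8, 12, 13, 17]
s0→1 s0→2 e1→1 e2→0 s2→1 e5→0 s5→1 s5→2 s6→3  — peak 3.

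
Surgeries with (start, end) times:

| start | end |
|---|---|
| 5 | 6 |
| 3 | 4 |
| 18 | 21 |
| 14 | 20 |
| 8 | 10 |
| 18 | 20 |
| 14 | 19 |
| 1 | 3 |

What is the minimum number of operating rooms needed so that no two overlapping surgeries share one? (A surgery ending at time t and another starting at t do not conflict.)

Count concurrent intervals with a sweep; the peak is the room count.
starts: [1, 3, 5, 8, 14, 14, 18, 18]
ends:   [3, 4, 6, 10, 19, 20, 20, 21]
s1→1 e3→0 s3→1 e4→0 s5→1 e6→0 s8→1 e10→0 s14→1 s14→2 s18→3 s18→4  — peak 4.

4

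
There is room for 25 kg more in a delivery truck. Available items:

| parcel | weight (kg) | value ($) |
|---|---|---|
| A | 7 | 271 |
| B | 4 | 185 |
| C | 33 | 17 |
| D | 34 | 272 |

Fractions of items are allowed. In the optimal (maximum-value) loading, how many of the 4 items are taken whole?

2

Ratios (sorted): B 46.25, A 38.71, D 8.00, C 0.52
take B (4 @ 185); take A (7 @ 271); take 14/34 of D → 112.00. Capacity used 25/25.
2 item(s) taken whole; one partial (take 14/34 of D).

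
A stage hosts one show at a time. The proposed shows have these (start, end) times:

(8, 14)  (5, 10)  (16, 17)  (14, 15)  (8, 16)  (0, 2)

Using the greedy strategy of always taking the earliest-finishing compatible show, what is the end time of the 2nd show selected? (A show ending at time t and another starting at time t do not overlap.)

Order by finish time; keep every interval that doesn't clash with the previous kept one.
By end time: (0,2), (5,10), (8,14), (14,15), (8,16), (16,17).
Pick (0,2); next start ≥ 2 → (5,10); next start ≥ 10 → (14,15); next start ≥ 15 → (16,17).
Selected: (0,2) (5,10) (14,15) (16,17)

10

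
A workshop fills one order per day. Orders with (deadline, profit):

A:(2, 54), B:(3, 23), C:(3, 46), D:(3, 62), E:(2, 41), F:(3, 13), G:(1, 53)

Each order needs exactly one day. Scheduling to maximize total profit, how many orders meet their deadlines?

Profit order: D=62 A=54 G=53 C=46 E=41 B=23 F=13
Assign: D→slot 3, A→slot 2, G→slot 1, C skipped, E skipped, B skipped, F skipped.
Slots: [1:G] [2:A] [3:D]
3 of 7 scheduled.

3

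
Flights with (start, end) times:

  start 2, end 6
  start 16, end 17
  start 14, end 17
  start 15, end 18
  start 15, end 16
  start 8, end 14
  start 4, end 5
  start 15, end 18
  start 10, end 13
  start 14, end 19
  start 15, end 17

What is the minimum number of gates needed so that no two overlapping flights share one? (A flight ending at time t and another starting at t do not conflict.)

Events (time:±→running): 2:+→1 4:+→2 5:-→1 6:-→0 8:+→1 10:+→2 13:-→1 14:-→0 14:+→1 14:+→2 15:+→3 15:+→4 15:+→5 15:+→6 … peak 6.

6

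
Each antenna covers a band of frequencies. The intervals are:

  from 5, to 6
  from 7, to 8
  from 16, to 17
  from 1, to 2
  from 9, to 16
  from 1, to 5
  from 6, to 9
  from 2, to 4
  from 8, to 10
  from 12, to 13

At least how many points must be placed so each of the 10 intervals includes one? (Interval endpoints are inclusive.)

5

Sort by right endpoint; whenever an interval is uncovered, place a point at its right end.
By right end: [1,2]  [2,4]  [1,5]  [5,6]  [7,8]  [6,9]  [8,10]  [12,13]  [9,16]  [16,17]
[1,2] uncovered → point at 2; [5,6] uncovered → point at 6; [7,8] uncovered → point at 8; [12,13] uncovered → point at 13; [16,17] uncovered → point at 17.
Points: 2, 6, 8, 13, 17 (5 total).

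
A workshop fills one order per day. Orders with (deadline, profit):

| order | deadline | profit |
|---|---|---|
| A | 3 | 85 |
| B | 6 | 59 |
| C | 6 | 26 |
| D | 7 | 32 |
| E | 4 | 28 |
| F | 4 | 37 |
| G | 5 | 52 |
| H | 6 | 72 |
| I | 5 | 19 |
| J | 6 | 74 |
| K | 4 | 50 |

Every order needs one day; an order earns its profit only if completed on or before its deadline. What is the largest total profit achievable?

Take jobs in profit order; each goes to the latest open slot no later than its deadline.
By profit: A(d3,85), J(d6,74), H(d6,72), B(d6,59), G(d5,52), K(d4,50), F(d4,37), D(d7,32), E(d4,28), C(d6,26), I(d5,19)
A→slot 3; J→slot 6; H→slot 5; B→slot 4; G→slot 2; K→slot 1; F skipped; D→slot 7; E skipped; C skipped; I skipped.
Profit = 50 + 52 + 85 + 59 + 72 + 74 + 32 = 424

424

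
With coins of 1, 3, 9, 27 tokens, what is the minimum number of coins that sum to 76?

6

76 − 2×27→22 − 2×9→4 − 1×3→1 − 1×1→0
Total coins = 2 + 2 + 1 + 1 = 6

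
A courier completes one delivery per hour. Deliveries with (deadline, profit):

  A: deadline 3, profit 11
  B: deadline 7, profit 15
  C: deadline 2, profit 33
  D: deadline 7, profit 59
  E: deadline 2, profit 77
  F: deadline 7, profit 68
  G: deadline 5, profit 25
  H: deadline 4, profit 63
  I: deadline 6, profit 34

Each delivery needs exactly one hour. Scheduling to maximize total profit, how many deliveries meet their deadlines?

7

Take jobs in profit order; each goes to the latest open slot no later than its deadline.
Profit order: E=77 F=68 H=63 D=59 I=34 C=33 G=25 B=15 A=11
Assign: E→slot 2, F→slot 7, H→slot 4, D→slot 6, I→slot 5, C→slot 1, G→slot 3, B skipped, A skipped.
Slots: [1:C] [2:E] [3:G] [4:H] [5:I] [6:D] [7:F]
7 of 9 scheduled.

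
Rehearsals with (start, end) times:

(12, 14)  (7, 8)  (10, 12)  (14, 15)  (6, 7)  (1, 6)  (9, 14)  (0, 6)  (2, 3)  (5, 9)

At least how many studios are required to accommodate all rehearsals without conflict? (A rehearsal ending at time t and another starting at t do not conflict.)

The answer is the maximum number of intervals overlapping at any instant.
starts: [0, 1, 2, 5, 6, 7, 9, 10, 12, 14]
ends:   [3, 6, 6, 7, 8, 9, 12, 14, 14, 15]
s0→1 s1→2 s2→3  — peak 3.

3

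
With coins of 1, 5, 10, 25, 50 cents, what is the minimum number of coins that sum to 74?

7

74 = 1×50 + 2×10 + 4×1
Total coins = 1 + 2 + 4 = 7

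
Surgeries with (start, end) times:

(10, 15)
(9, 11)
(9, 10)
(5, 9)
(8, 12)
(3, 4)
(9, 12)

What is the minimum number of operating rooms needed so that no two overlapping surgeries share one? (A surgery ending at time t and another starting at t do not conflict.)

Count concurrent intervals with a sweep; the peak is the room count.
Events (time:±→running): 3:+→1 4:-→0 5:+→1 8:+→2 9:-→1 9:+→2 9:+→3 9:+→4 … peak 4.

4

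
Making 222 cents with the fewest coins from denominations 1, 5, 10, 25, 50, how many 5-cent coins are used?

0

Greedy: take as many of the largest coin as possible, then repeat with the remainder.
222 = 4×50 + 2×10 + 2×1
Count of 5: 0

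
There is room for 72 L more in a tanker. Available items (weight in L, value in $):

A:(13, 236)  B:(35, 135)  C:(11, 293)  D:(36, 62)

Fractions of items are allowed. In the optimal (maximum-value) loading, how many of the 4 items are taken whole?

Greedy by value/weight ratio, highest first.
Order: C (293/11=26.64) > A (236/13=18.15) > B (135/35=3.86) > D (62/36=1.72)
Fill: take C (11 @ 293) → take A (13 @ 236) → take B (35 @ 135) → take 13/36 of D → 22.39; 72/72 used.
3 item(s) taken whole; one partial (take 13/36 of D).

3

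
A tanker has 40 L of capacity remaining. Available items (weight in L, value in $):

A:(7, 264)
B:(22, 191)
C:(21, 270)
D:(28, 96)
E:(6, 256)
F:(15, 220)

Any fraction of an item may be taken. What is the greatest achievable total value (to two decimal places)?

Sort by value per unit weight and fill in that order.
Ratios (sorted): E 42.67, A 37.71, F 14.67, C 12.86, B 8.68, D 3.43
take E (6 @ 256); take A (7 @ 264); take F (15 @ 220); take 12/21 of C → 154.29. Capacity used 40/40.
Total value = 894.29

894.29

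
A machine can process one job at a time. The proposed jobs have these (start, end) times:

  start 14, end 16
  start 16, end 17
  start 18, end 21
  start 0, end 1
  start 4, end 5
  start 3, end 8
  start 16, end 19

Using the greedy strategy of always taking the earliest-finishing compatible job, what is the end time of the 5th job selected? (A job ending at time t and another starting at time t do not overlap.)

Sorted by end: (0,1)  (4,5)  (3,8)  (14,16)  (16,17)  (16,19)  (18,21)
take (0,1); take (4,5); skip (3,8); take (14,16); take (16,17); take (18,21).
Selected: (0,1) (4,5) (14,16) (16,17) (18,21)

21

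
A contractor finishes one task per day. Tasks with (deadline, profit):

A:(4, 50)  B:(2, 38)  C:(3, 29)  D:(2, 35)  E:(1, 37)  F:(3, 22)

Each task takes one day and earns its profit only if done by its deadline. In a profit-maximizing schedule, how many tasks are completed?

4

Take jobs in profit order; each goes to the latest open slot no later than its deadline.
Profit order: A=50 B=38 E=37 D=35 C=29 F=22
Assign: A→slot 4, B→slot 2, E→slot 1, D skipped, C→slot 3, F skipped.
Slots: [1:E] [2:B] [3:C] [4:A]
4 of 6 scheduled.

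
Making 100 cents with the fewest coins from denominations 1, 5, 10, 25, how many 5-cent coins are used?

0

Use the largest denomination that fits, subtract, and repeat.
100 = 4×25
Count of 5: 0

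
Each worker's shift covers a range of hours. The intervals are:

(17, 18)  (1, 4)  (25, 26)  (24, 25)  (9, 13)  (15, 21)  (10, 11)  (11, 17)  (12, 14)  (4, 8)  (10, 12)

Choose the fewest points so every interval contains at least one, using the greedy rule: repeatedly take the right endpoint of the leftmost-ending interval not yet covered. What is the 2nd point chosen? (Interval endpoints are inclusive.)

By right end: [1,4]  [4,8]  [10,11]  [10,12]  [9,13]  [12,14]  [11,17]  [17,18]  [15,21]  [24,25]  [25,26]
[1,4] uncovered → point at 4; [10,11] uncovered → point at 11; [12,14] uncovered → point at 14; [17,18] uncovered → point at 18; [24,25] uncovered → point at 25.
Points: 4, 11, 14, 18, 25 (5 total).

11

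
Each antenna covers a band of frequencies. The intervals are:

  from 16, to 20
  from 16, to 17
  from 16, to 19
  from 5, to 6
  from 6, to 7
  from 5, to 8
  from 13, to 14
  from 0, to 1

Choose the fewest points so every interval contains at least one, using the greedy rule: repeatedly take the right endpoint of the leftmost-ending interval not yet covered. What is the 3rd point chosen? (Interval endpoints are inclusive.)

14

Process intervals by earliest right end; each time one isn't hit yet, stab at its right endpoint.
By right end: [0,1]  [5,6]  [6,7]  [5,8]  [13,14]  [16,17]  [16,19]  [16,20]
[0,1] uncovered → point at 1; [5,6] uncovered → point at 6; [13,14] uncovered → point at 14; [16,17] uncovered → point at 17.
Points: 1, 6, 14, 17 (4 total).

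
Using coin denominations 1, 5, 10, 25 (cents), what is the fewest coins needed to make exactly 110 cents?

110 = 4×25 + 1×10
Total coins = 4 + 1 = 5

5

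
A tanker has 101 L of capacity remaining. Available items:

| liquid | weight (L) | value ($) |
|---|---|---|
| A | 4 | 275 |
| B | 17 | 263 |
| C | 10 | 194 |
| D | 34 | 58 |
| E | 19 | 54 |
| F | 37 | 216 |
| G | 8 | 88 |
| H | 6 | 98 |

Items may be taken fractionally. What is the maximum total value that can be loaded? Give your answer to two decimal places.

1188.00

Greedy by value/weight ratio, highest first.
Ratios (sorted): A 68.75, C 19.40, H 16.33, B 15.47, G 11.00, F 5.84, E 2.84, D 1.71
take A (4 @ 275); take C (10 @ 194); take H (6 @ 98); take B (17 @ 263); take G (8 @ 88); take F (37 @ 216); take E (19 @ 54). Capacity used 101/101.
Total value = 1188.00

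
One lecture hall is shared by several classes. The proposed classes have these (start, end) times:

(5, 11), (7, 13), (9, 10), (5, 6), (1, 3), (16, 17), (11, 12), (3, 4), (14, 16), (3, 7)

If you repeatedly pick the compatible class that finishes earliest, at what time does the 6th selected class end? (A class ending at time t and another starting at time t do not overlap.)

Sort by end time and greedily take each interval whose start is ≥ the last chosen end.
By end time: (1,3), (3,4), (5,6), (3,7), (9,10), (5,11), (11,12), (7,13), (14,16), (16,17).
Pick (1,3); next start ≥ 3 → (3,4); next start ≥ 4 → (5,6); next start ≥ 6 → (9,10); next start ≥ 10 → (11,12); next start ≥ 12 → (14,16); next start ≥ 16 → (16,17).
Selected: (1,3) (3,4) (5,6) (9,10) (11,12) (14,16) (16,17)

16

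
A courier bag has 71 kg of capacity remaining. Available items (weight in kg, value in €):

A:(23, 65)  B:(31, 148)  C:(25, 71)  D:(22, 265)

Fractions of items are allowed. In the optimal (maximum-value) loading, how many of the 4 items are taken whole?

2

Sort by value per unit weight and fill in that order.
Order: D (265/22=12.05) > B (148/31=4.77) > C (71/25=2.84) > A (65/23=2.83)
Fill: take D (22 @ 265) → take B (31 @ 148) → take 18/25 of C → 51.12; 71/71 used.
2 item(s) taken whole; one partial (take 18/25 of C).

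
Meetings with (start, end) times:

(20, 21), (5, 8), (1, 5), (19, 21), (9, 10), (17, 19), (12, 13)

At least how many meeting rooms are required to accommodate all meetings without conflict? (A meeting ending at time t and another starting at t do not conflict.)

2

The answer is the maximum number of intervals overlapping at any instant.
starts: [1, 5, 9, 12, 17, 19, 20]
ends:   [5, 8, 10, 13, 19, 21, 21]
s1→1 e5→0 s5→1 e8→0 s9→1 e10→0 s12→1 e13→0 s17→1 e19→0 s19→1 s20→2  — peak 2.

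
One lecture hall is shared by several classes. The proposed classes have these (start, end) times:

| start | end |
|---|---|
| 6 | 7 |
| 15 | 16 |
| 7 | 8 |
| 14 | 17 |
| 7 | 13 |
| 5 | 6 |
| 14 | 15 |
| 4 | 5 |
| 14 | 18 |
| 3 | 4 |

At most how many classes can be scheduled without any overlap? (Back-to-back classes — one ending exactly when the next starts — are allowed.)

7

Greedy by earliest finish: after sorting by end time, pick each interval compatible with the last pick.
By end time: (3,4), (4,5), (5,6), (6,7), (7,8), (7,13), (14,15), (15,16), (14,17), (14,18).
Pick (3,4); next start ≥ 4 → (4,5); next start ≥ 5 → (5,6); next start ≥ 6 → (6,7); next start ≥ 7 → (7,8); next start ≥ 8 → (14,15); next start ≥ 15 → (15,16).
Selected 7 classes.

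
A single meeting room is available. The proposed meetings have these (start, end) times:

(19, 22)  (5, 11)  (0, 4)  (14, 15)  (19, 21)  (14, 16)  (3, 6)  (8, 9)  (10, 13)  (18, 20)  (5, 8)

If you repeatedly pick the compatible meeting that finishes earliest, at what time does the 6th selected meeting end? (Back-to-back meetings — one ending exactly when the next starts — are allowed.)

20

Order by finish time; keep every interval that doesn't clash with the previous kept one.
By end time: (0,4), (3,6), (5,8), (8,9), (5,11), (10,13), (14,15), (14,16), (18,20), (19,21), (19,22).
Pick (0,4); next start ≥ 4 → (5,8); next start ≥ 8 → (8,9); next start ≥ 9 → (10,13); next start ≥ 13 → (14,15); next start ≥ 15 → (18,20).
Selected: (0,4) (5,8) (8,9) (10,13) (14,15) (18,20)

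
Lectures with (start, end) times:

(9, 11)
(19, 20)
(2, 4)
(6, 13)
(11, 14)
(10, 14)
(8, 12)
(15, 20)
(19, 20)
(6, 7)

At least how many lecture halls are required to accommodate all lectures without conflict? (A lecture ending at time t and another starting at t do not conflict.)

The answer is the maximum number of intervals overlapping at any instant.
starts: [2, 6, 6, 8, 9, 10, 11, 15, 19, 19]
ends:   [4, 7, 11, 12, 13, 14, 14, 20, 20, 20]
s2→1 e4→0 s6→1 s6→2 e7→1 s8→2 s9→3 s10→4  — peak 4.

4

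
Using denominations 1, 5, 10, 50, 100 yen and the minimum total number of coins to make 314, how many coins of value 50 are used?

Use the largest denomination that fits, subtract, and repeat.
314 − 3×100→14 − 1×10→4 − 4×1→0
Count of 50: 0

0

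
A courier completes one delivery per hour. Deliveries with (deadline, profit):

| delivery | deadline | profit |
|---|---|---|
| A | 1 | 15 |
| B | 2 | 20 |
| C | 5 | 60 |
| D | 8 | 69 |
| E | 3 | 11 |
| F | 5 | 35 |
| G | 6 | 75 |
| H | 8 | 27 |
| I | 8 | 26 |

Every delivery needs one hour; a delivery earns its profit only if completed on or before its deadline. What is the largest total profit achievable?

327

Sort by profit descending; place each in the latest free slot ≤ its deadline.
Profit order: G=75 D=69 C=60 F=35 H=27 I=26 B=20 A=15 E=11
Assign: G→slot 6, D→slot 8, C→slot 5, F→slot 4, H→slot 7, I→slot 3, B→slot 2, A→slot 1, E skipped.
Slots: [1:A] [2:B] [3:I] [4:F] [5:C] [6:G] [7:H] [8:D]
Profit = 15 + 20 + 26 + 35 + 60 + 75 + 27 + 69 = 327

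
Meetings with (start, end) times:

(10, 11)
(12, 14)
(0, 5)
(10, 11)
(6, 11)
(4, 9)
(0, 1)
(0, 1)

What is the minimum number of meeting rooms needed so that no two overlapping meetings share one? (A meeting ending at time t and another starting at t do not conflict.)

Count concurrent intervals with a sweep; the peak is the room count.
starts: [0, 0, 0, 4, 6, 10, 10, 12]
ends:   [1, 1, 5, 9, 11, 11, 11, 14]
s0→1 s0→2 s0→3  — peak 3.

3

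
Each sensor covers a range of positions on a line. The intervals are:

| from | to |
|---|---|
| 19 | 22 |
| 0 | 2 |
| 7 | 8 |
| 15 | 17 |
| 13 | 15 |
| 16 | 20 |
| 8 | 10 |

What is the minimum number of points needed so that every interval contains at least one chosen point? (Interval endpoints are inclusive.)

4

Process intervals by earliest right end; each time one isn't hit yet, stab at its right endpoint.
By right end: [0,2]  [7,8]  [8,10]  [13,15]  [15,17]  [16,20]  [19,22]
[0,2] uncovered → point at 2; [7,8] uncovered → point at 8; [13,15] uncovered → point at 15; [16,20] uncovered → point at 20.
Points: 2, 8, 15, 20 (4 total).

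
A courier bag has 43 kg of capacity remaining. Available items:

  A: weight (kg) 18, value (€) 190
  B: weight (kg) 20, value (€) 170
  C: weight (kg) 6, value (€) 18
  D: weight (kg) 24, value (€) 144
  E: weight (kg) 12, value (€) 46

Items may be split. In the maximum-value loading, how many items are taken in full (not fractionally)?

Greedy by value/weight ratio, highest first.
Order: A (190/18=10.56) > B (170/20=8.50) > D (144/24=6.00) > E (46/12=3.83) > C (18/6=3.00)
Fill: take A (18 @ 190) → take B (20 @ 170) → take 5/24 of D → 30.00; 43/43 used.
2 item(s) taken whole; one partial (take 5/24 of D).

2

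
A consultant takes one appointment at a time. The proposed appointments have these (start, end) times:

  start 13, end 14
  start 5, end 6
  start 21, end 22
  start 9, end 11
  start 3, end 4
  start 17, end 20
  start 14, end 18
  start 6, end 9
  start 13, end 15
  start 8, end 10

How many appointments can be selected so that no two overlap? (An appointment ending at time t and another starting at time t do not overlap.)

7

Order by finish time; keep every interval that doesn't clash with the previous kept one.
Sorted by end: (3,4)  (5,6)  (6,9)  (8,10)  (9,11)  (13,14)  (13,15)  (14,18)  (17,20)  (21,22)
take (3,4); take (5,6); take (6,9); take (9,11); take (13,14); take (14,18); take (21,22).
Selected 7 appointments.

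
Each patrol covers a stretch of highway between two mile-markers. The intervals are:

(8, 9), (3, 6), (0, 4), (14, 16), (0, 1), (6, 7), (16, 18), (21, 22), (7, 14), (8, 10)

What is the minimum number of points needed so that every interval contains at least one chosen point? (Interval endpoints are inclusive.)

5

Sort by right endpoint; whenever an interval is uncovered, place a point at its right end.
Sorted: [0,1] [0,4] [3,6] [6,7] [8,9] [8,10] [7,14] [14,16] [16,18] [21,22]
{[0,1],[0,4]} hit by 1; {[3,6],[6,7]} hit by 6; {[8,9],[8,10],[7,14]} hit by 9; {[14,16],[16,18]} hit by 16; {[21,22]} hit by 22.
Points: 1, 6, 9, 16, 22 (5 total).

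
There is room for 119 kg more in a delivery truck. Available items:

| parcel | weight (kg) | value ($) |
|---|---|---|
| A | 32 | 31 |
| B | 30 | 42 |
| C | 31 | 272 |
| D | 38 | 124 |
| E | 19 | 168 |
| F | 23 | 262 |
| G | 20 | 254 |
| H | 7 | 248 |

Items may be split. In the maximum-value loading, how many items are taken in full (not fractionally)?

Ratios (sorted): H 35.43, G 12.70, F 11.39, E 8.84, C 8.77, D 3.26, B 1.40, A 0.97
take H (7 @ 248); take G (20 @ 254); take F (23 @ 262); take E (19 @ 168); take C (31 @ 272); take 19/38 of D → 62.00. Capacity used 119/119.
5 item(s) taken whole; one partial (take 19/38 of D).

5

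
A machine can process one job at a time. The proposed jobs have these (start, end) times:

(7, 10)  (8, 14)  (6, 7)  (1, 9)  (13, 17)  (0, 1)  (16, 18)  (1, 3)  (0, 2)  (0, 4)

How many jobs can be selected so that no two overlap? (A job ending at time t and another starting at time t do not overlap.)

Order by finish time; keep every interval that doesn't clash with the previous kept one.
By end time: (0,1), (0,2), (1,3), (0,4), (6,7), (1,9), (7,10), (8,14), (13,17), (16,18).
Pick (0,1); next start ≥ 1 → (1,3); next start ≥ 3 → (6,7); next start ≥ 7 → (7,10); next start ≥ 10 → (13,17).
Selected 5 jobs.

5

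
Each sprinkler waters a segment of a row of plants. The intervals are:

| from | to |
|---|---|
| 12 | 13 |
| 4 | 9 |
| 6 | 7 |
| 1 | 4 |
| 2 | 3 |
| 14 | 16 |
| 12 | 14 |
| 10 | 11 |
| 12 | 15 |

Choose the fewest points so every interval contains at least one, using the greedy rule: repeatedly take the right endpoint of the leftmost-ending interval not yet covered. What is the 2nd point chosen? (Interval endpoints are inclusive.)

Process intervals by earliest right end; each time one isn't hit yet, stab at its right endpoint.
Sorted: [2,3] [1,4] [6,7] [4,9] [10,11] [12,13] [12,14] [12,15] [14,16]
{[2,3],[1,4]} hit by 3; {[6,7],[4,9]} hit by 7; {[10,11]} hit by 11; {[12,13],[12,14],[12,15]} hit by 13; {[14,16]} hit by 16.
Points: 3, 7, 11, 13, 16 (5 total).

7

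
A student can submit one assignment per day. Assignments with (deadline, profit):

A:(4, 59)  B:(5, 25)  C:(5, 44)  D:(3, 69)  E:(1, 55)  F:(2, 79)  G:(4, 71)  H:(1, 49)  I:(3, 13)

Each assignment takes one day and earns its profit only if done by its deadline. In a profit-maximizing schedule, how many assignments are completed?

5

Sort by profit descending; place each in the latest free slot ≤ its deadline.
Profit order: F=79 G=71 D=69 A=59 E=55 H=49 C=44 B=25 I=13
Assign: F→slot 2, G→slot 4, D→slot 3, A→slot 1, E skipped, H skipped, C→slot 5, B skipped, I skipped.
Slots: [1:A] [2:F] [3:D] [4:G] [5:C]
5 of 9 scheduled.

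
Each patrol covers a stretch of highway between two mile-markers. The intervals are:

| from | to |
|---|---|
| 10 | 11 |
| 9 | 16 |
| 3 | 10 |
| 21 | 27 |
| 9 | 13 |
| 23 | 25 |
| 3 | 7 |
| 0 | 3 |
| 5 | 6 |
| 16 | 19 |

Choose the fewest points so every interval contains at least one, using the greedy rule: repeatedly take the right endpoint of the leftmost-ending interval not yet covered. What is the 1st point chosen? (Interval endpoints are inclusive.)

Sort by right endpoint; whenever an interval is uncovered, place a point at its right end.
Sorted: [0,3] [5,6] [3,7] [3,10] [10,11] [9,13] [9,16] [16,19] [23,25] [21,27]
{[0,3]} hit by 3; {[5,6],[3,7],[3,10]} hit by 6; {[10,11],[9,13],[9,16]} hit by 11; {[16,19]} hit by 19; {[23,25],[21,27]} hit by 25.
Points: 3, 6, 11, 19, 25 (5 total).

3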